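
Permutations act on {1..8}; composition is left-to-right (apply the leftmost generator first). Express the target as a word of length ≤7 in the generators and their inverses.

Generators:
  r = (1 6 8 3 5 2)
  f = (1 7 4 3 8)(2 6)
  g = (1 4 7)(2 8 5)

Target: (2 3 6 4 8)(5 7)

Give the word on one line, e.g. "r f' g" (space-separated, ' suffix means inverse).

r f f r f

  after r: (1 6 8 3 5 2)
  after f: (1 2 7 4 3 5 6)
  after f: (1 6 7 3 5 2 4 8)
  after r: (1 8 6 7 5)(2 4 3)
  after f: (2 3 6 4 8)(5 7)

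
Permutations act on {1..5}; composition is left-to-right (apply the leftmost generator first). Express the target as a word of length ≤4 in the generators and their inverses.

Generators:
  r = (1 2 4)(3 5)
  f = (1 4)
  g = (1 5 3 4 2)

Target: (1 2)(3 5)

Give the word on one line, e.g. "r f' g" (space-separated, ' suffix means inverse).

  after r: (1 2 4)(3 5)
  after f': (1 2)(3 5)

r f'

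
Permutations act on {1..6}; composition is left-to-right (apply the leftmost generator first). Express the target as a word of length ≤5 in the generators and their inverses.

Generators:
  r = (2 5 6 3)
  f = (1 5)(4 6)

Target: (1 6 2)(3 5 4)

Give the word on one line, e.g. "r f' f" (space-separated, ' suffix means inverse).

  after r: (2 5 6 3)
  after f: (1 5 4 6 3 2)
  after r: (1 6 2)(3 5 4)

r f r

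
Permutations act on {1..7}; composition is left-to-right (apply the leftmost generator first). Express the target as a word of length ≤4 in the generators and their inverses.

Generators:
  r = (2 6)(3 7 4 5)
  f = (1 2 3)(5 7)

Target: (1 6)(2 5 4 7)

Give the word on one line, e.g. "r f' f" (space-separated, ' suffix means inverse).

f r f'

  after f: (1 2 3)(5 7)
  after r: (1 6 2 7 3)(4 5)
  after f': (1 6)(2 5 4 7)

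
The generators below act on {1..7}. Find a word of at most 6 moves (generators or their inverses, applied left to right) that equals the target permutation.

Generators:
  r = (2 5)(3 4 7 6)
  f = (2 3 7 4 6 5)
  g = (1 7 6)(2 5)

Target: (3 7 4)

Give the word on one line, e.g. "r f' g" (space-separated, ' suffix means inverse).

g r g r

  after g: (1 7 6)(2 5)
  after r: (1 6)(3 4 7)
  after g: (2 5)(3 4 6 7)
  after r: (3 7 4)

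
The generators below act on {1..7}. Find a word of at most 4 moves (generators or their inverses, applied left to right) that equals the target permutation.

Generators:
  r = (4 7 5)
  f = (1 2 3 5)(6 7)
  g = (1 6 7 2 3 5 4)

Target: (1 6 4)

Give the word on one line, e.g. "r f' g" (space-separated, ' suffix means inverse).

f' r r f

  after f': (1 5 3 2)(6 7)
  after r: (1 4 7 6 5 3 2)
  after r: (1 7 6 4 5 3 2)
  after f: (1 6 4)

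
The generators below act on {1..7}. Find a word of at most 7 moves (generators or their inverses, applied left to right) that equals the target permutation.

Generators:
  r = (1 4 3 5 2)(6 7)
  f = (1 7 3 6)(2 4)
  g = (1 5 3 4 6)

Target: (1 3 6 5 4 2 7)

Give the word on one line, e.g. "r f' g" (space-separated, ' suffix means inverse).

  after g: (1 5 3 4 6)
  after f': (1 5 7)(2 4 3)
  after r: (1 2 3)(4 5 6 7)
  after f: (1 4 5)(2 6 3 7)
  after r: (1 3 6 5 4 2 7)

g f' r f r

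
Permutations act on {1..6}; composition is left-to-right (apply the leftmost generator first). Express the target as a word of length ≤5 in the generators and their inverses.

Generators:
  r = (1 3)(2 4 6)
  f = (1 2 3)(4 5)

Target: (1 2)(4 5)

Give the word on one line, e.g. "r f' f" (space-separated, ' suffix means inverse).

r' r' r' f'

  after r': (1 3)(2 6 4)
  after r': (2 4 6)
  after r': (1 3)
  after f': (1 2)(4 5)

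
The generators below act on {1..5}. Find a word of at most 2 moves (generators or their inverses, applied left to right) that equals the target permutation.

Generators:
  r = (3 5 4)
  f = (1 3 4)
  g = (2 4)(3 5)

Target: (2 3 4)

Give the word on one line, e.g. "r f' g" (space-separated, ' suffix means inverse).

  after g: (2 4)(3 5)
  after r: (2 3 4)

g r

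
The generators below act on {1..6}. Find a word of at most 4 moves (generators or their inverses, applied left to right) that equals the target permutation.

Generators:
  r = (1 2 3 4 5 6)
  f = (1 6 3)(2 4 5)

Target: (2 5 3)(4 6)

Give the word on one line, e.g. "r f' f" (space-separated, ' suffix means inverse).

f r

  after f: (1 6 3)(2 4 5)
  after r: (2 5 3)(4 6)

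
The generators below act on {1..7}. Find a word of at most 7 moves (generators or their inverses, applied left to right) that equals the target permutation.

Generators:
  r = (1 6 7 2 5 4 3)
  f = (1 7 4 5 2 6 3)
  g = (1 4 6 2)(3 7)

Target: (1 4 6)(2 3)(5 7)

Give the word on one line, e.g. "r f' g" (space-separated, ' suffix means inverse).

f r g' f r'

  after f: (1 7 4 5 2 6 3)
  after r: (1 2 7 3 6)
  after g': (1 6 2 3 4)
  after f: (1 3 5 2)(4 7)
  after r': (1 4 6)(2 3)(5 7)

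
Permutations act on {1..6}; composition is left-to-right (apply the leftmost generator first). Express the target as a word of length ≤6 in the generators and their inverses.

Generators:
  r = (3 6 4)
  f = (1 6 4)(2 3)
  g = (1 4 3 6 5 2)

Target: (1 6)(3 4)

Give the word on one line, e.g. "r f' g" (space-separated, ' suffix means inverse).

f f r r

  after f: (1 6 4)(2 3)
  after f: (1 4 6)
  after r: (1 3 6)
  after r: (1 6)(3 4)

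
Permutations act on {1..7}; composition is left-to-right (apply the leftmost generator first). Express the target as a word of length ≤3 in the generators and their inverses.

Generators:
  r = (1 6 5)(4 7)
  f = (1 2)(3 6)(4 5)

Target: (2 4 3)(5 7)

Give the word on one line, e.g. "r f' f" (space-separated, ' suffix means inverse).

  after f: (1 2)(3 6)(4 5)
  after r': (1 2 5 7 4 6 3)
  after f: (2 4 3)(5 7)

f r' f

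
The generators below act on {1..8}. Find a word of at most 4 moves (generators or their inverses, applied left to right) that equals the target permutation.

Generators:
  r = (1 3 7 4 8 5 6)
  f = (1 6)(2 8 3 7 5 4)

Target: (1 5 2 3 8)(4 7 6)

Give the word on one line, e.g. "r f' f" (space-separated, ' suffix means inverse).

  after f: (1 6)(2 8 3 7 5 4)
  after r: (2 5 8 7 6 3 4)
  after f': (1 6 8 3 5 2 7)
  after r': (1 5 2 3 8)(4 7 6)

f r f' r'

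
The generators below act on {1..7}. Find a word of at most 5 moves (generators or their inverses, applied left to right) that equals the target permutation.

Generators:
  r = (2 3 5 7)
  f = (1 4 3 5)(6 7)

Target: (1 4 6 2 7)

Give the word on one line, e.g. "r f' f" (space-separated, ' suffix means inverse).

f r' f' r' f

  after f: (1 4 3 5)(6 7)
  after r': (1 4 2 7 6 5)
  after f': (2 6 3 4)
  after r': (2 6)(3 4 7 5)
  after f: (1 4 6 2 7)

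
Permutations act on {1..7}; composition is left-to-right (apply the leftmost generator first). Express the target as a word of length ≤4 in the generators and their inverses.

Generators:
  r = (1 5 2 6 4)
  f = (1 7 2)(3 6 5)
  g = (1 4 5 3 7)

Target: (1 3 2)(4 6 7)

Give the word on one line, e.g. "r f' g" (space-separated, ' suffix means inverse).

f r' g'

  after f: (1 7 2)(3 6 5)
  after r': (1 7 5 3 2 4 6)
  after g': (1 3 2)(4 6 7)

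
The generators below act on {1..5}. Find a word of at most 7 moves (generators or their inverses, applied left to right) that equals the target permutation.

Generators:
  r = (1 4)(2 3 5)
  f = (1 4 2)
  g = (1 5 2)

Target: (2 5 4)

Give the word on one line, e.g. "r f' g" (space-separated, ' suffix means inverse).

  after f': (1 2 4)
  after g: (2 4 5)
  after g: (1 5)(2 4)
  after f: (1 5 4)
  after g': (2 5 4)

f' g g f g'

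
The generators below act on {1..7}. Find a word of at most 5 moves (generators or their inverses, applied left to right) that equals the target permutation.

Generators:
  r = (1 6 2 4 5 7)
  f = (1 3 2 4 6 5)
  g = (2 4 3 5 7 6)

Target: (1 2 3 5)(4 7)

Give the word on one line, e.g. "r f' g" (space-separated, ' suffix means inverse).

  after g: (2 4 3 5 7 6)
  after f': (1 5 7 4)(3 6)
  after f': (1 6)(2 3 4 5 7)
  after r: (1 2 3 5)(4 7)

g f' f' r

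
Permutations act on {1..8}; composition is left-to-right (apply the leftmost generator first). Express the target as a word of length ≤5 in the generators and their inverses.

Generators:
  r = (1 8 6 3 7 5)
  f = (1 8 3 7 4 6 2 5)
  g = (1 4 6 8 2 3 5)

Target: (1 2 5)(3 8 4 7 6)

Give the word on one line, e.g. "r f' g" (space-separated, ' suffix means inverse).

  after g': (1 5 3 2 8 6 4)
  after f': (1 2)(3 6 7)(4 5 8)
  after r': (1 2 5)(3 8 4 7 6)

g' f' r'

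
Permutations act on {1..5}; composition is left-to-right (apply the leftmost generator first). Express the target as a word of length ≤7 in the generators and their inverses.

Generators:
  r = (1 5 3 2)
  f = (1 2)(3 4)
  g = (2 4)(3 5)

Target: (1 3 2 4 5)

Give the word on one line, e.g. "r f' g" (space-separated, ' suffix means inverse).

f r g f r'

  after f: (1 2)(3 4)
  after r: (2 5 3 4)
  after g: (2 3)
  after f: (1 2 4 3)
  after r': (1 3 2 4 5)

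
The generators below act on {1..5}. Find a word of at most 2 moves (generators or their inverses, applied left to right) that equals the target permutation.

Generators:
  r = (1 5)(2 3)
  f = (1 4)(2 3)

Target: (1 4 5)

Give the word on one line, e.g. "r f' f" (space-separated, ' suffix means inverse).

f' r'

  after f': (1 4)(2 3)
  after r': (1 4 5)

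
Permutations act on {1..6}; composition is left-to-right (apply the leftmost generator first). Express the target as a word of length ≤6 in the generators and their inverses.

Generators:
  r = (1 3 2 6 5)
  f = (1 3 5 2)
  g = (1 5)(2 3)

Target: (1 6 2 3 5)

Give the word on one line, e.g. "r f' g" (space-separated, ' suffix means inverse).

f' r f' g

  after f': (1 2 5 3)
  after r: (1 6 5 2)
  after f': (1 6 3)
  after g: (1 6 2 3 5)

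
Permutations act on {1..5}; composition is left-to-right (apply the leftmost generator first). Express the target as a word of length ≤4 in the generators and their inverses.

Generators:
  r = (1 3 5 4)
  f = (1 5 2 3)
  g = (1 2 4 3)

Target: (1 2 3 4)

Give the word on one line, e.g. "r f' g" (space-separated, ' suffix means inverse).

r f' r'

  after r: (1 3 5 4)
  after f': (1 2 5 4 3)
  after r': (1 2 3 4)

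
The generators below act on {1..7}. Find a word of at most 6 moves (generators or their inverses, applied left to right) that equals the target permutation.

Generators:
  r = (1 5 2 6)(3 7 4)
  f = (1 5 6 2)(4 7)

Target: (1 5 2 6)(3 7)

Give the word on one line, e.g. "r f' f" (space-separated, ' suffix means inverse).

f r' f' r f'

  after f: (1 5 6 2)(4 7)
  after r': (2 6 5)(3 4)
  after f': (1 2 5 6)(3 7 4)
  after r: (1 6 5)(3 4 7)
  after f': (1 5 2 6)(3 7)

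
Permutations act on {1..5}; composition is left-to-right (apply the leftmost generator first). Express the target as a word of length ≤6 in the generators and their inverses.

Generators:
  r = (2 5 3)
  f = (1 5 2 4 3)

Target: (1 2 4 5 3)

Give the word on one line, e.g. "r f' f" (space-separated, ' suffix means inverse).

  after r: (2 5 3)
  after r: (2 3 5)
  after f': (1 3)(2 4)
  after r: (1 2 4 5 3)

r r f' r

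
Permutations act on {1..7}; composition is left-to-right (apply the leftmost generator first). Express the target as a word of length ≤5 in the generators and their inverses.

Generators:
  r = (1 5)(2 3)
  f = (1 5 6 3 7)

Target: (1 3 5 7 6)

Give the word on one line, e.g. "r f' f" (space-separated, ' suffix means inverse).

f f r r f

  after f: (1 5 6 3 7)
  after f: (1 6 7 5 3)
  after r: (1 6 7)(2 3 5)
  after r: (1 6 7 5 3)
  after f: (1 3 5 7 6)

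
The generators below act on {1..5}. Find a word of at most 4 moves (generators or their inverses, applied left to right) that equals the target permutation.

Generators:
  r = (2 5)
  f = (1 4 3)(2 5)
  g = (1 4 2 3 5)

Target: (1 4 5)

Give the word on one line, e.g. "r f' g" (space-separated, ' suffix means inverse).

r' g' r g'

  after r': (2 5)
  after g': (1 5 4)(2 3)
  after r: (1 2 3 5 4)
  after g': (1 4 5)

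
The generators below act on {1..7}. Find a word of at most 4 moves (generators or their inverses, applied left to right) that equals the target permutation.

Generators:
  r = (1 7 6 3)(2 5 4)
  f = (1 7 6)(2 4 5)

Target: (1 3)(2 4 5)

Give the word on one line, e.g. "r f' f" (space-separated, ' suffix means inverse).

  after f': (1 6 7)(2 5 4)
  after r: (1 3)(2 4 5)

f' r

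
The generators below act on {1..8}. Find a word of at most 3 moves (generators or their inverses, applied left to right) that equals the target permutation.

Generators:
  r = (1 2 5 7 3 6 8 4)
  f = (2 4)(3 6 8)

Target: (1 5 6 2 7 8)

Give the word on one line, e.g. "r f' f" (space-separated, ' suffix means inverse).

r r f

  after r: (1 2 5 7 3 6 8 4)
  after r: (1 5 3 8)(2 7 6 4)
  after f: (1 5 6 2 7 8)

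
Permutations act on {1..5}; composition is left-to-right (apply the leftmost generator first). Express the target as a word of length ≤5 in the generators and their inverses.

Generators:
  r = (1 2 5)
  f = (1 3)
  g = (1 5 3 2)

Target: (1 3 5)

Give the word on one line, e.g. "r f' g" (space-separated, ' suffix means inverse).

g r f'

  after g: (1 5 3 2)
  after r: (3 5)
  after f': (1 3 5)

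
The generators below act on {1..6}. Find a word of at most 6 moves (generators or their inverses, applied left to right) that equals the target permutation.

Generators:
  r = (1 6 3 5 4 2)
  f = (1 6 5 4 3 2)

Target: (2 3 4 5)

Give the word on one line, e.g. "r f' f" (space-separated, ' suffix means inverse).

  after r: (1 6 3 5 4 2)
  after f: (1 5 3 4)(2 6)
  after r': (1 3 5 6 4 2)
  after r': (1 6 5)
  after f': (2 3 4 5)

r f r' r' f'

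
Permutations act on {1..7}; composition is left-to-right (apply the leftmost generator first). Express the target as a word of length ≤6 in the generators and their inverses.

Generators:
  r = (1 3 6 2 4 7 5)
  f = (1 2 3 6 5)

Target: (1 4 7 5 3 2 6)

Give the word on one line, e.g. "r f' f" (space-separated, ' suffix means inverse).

  after f': (1 5 6 3 2)
  after f': (1 6 2 5 3)
  after f': (1 3 5 2 6)
  after f': (1 2 3 6 5)
  after r: (1 4 7 5 3 2 6)

f' f' f' f' r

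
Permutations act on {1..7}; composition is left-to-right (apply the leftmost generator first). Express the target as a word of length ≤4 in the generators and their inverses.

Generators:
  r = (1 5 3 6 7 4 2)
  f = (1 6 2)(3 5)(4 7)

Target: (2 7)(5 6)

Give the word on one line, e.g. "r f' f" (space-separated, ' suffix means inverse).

  after f': (1 2 6)(3 5)(4 7)
  after r: (2 7)(5 6)

f' r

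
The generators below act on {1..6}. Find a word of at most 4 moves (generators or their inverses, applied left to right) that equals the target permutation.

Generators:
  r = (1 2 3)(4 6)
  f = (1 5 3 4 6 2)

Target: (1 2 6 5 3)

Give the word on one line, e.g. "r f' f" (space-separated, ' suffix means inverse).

  after f: (1 5 3 4 6 2)
  after r': (1 5 2 3 6)
  after f: (1 3 2 4 6 5)
  after r': (1 2 6 5 3)

f r' f r'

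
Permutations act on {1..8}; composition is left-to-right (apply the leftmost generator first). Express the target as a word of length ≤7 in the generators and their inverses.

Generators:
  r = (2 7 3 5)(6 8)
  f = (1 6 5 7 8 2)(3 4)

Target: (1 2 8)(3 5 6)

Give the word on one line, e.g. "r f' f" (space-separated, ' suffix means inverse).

  after f': (1 2 8 7 5 6)(3 4)
  after f': (1 8 5)(2 7 6)
  after f': (1 7)(2 5)(3 4)(6 8)
  after f': (1 5 8)(2 6 7)
  after r: (1 2 8)(3 5 6)

f' f' f' f' r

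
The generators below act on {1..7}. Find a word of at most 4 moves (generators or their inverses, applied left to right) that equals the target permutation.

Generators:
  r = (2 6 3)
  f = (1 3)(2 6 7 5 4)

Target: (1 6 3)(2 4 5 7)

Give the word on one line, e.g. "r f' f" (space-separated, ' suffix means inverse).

f' r r

  after f': (1 3)(2 4 5 7 6)
  after r: (1 2 4 5 7 3)
  after r: (1 6 3)(2 4 5 7)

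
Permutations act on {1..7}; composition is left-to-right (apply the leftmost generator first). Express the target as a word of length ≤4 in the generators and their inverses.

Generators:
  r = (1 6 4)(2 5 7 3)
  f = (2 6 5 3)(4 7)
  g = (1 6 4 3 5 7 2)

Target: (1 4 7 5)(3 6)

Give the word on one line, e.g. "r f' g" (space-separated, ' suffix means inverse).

r g' f' r'

  after r: (1 6 4)(2 5 7 3)
  after g': (2 3 7 4)
  after f': (2 5 6)(3 4)
  after r': (1 4 7 5)(3 6)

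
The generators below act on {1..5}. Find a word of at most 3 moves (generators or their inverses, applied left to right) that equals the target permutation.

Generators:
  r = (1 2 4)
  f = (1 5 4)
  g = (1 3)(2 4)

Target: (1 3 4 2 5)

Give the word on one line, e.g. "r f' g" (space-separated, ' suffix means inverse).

g' f'

  after g': (1 3)(2 4)
  after f': (1 3 4 2 5)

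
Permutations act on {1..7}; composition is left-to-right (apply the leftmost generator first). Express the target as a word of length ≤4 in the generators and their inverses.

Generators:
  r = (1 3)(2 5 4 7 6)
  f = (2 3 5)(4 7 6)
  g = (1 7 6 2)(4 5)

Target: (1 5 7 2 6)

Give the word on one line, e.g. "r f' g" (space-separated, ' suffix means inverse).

r' f r g

  after r': (1 3)(2 6 7 4 5)
  after f: (1 5 3)(2 4)
  after r: (1 4 5)(2 7 6)
  after g: (1 5 7 2 6)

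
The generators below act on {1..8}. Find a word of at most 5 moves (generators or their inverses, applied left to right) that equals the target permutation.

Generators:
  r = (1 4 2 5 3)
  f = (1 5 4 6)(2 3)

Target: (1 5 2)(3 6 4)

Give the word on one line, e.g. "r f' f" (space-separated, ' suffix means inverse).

r f f f

  after r: (1 4 2 5 3)
  after f: (1 6)(2 4 3 5)
  after f: (2 6 5 3 4)
  after f: (1 5 2)(3 6 4)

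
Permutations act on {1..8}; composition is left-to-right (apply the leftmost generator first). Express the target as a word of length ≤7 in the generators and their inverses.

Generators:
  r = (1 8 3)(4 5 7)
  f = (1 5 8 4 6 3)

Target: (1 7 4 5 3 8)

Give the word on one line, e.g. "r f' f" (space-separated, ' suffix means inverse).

f' r' f' r f

  after f': (1 3 6 4 8 5)
  after r': (1 8 4)(3 6 7 5)
  after f': (1 5 6 7)(3 4)
  after r: (1 7 8 3 5 6 4)
  after f: (1 7 4 5 3 8)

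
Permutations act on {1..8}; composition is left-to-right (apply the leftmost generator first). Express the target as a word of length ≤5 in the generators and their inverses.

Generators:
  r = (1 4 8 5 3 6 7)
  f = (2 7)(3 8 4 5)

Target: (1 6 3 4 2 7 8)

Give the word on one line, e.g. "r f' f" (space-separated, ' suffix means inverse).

  after r': (1 7 6 3 5 8 4)
  after r': (1 6 5 4 7 3 8)
  after f: (1 6 3 4 2 7 8)

r' r' f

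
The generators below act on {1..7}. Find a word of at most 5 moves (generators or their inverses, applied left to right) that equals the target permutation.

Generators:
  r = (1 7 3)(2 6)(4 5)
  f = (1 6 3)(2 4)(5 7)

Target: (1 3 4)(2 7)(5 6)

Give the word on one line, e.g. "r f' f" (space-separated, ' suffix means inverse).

r' f r'

  after r': (1 3 7)(2 6)(4 5)
  after f: (2 3 5)(4 7 6)
  after r': (1 3 4)(2 7)(5 6)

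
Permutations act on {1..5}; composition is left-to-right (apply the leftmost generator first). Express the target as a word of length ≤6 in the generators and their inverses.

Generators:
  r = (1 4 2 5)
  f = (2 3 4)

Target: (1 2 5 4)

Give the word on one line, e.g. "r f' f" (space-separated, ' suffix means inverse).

  after r: (1 4 2 5)
  after f: (1 2 5)(3 4)
  after r: (1 5 4 3 2)
  after f: (1 5 2)
  after r': (1 2 5 4)

r f r f r'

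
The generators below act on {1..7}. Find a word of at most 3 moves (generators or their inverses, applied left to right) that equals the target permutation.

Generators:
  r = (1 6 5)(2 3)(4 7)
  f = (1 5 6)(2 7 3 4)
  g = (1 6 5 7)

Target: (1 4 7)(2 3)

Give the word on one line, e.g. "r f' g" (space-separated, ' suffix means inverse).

g' f f

  after g': (1 7 5 6)
  after f: (1 3 4 2 7 6 5)
  after f: (1 4 7)(2 3)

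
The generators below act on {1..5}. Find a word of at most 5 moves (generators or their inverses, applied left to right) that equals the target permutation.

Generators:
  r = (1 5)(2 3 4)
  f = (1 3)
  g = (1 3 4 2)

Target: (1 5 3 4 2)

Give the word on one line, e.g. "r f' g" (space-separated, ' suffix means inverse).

  after f': (1 3)
  after g': (2 4 3)
  after r: (1 5)
  after g: (1 5 3 4 2)

f' g' r g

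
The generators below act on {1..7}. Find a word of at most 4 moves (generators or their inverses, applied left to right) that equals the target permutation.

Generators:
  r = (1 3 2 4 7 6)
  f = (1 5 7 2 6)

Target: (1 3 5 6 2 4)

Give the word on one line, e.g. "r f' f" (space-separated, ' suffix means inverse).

  after r: (1 3 2 4 7 6)
  after f: (1 3 6 5 7)(2 4)
  after f: (1 3)(2 4 6 7 5)
  after f: (1 3 5 6 2 4)

r f f f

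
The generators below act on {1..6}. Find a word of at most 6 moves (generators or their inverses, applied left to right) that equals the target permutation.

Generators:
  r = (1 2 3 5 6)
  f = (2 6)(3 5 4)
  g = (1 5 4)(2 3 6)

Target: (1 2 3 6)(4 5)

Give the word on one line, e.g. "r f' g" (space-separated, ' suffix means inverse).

  after f: (2 6)(3 5 4)
  after g': (1 4 2 3)
  after f: (1 3)(2 5 4 6)
  after r': (1 2 3 6)(4 5)

f g' f r'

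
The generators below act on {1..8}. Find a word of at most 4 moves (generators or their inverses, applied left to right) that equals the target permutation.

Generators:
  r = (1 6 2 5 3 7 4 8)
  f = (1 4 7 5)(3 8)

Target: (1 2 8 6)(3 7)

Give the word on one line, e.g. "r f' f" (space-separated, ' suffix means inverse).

r r f

  after r: (1 6 2 5 3 7 4 8)
  after r: (1 2 3 4)(5 7 8 6)
  after f: (1 2 8 6)(3 7)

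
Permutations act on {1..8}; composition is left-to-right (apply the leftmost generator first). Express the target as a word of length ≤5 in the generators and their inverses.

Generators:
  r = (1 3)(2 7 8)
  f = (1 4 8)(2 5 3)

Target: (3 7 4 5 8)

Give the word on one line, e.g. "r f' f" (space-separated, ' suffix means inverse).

f' r f' r

  after f': (1 8 4)(2 3 5)
  after r: (1 2)(3 5 7 8 4)
  after f': (1 3 2 8)(4 5 7)
  after r: (3 7 4 5 8)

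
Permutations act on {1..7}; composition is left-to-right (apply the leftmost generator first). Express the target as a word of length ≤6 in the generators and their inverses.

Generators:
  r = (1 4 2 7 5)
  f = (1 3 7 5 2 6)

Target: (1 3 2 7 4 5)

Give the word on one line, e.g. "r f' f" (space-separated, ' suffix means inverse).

  after f': (1 6 2 5 7 3)
  after f': (1 2 7)(3 6 5)
  after r: (1 7 4 2 5 3 6)
  after f': (1 3 2 7 4 5)

f' f' r f'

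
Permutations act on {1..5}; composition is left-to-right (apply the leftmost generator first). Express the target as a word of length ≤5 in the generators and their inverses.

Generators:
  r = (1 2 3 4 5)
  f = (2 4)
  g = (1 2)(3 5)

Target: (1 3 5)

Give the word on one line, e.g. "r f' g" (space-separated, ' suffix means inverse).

  after r: (1 2 3 4 5)
  after f: (1 4 5)(2 3)
  after g: (1 4 3)(2 5)
  after r': (1 3 5)(2 4)
  after f': (1 3 5)

r f g r' f'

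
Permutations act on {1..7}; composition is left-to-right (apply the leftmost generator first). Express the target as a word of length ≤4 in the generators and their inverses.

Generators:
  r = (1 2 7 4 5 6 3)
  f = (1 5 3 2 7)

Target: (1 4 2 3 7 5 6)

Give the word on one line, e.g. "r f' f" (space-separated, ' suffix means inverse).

  after f: (1 5 3 2 7)
  after r': (1 4 7 3)(5 6)
  after f': (1 4 2 3 7 5 6)

f r' f'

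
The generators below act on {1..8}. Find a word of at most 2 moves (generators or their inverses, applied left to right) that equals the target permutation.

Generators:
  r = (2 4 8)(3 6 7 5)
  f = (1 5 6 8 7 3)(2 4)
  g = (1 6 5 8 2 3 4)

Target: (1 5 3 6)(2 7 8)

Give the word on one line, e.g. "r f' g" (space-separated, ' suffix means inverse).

  after r': (2 8 4)(3 5 7 6)
  after f: (1 5 3 6)(2 7 8)

r' f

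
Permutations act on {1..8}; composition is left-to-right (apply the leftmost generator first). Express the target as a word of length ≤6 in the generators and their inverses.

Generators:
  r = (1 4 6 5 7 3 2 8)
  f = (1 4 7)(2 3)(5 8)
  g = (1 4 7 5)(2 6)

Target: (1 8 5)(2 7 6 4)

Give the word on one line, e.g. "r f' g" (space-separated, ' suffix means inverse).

r g g f g'

  after r: (1 4 6 5 7 3 2 8)
  after g: (1 7 3 6)(2 8 4)
  after g: (1 5)(2 8 7 3)(4 6)
  after f: (1 8)(2 5 4 6 7)
  after g': (1 8 5)(2 7 6 4)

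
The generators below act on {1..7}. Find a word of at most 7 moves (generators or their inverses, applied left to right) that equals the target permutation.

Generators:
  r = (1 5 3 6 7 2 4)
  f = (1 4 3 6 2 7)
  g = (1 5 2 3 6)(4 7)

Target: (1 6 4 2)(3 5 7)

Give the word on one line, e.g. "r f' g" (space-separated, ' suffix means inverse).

  after f: (1 4 3 6 2 7)
  after r': (1 2 6 7 4 5)
  after r': (1 7 2 3 5 4)
  after f': (1 2 4 7 6 3 5)
  after f': (1 6 4 2)(3 5 7)

f r' r' f' f'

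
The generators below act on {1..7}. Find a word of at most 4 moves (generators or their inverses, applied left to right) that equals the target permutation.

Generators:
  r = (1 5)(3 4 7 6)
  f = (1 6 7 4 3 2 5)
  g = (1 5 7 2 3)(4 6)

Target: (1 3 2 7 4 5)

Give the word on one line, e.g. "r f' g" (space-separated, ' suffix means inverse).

g f' f'

  after g: (1 5 7 2 3)(4 6)
  after f': (1 2 4)(3 5 6 7)
  after f': (1 3 2 7 4 5)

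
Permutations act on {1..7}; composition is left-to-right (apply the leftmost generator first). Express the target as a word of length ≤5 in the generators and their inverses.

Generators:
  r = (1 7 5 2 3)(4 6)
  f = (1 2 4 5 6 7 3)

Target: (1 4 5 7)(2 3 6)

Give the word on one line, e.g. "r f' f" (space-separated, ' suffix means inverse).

r' r' r' f'

  after r': (1 3 2 5 7)(4 6)
  after r': (1 2 7 3 5)
  after r': (1 5 3 7 2)(4 6)
  after f': (1 4 5 7)(2 3 6)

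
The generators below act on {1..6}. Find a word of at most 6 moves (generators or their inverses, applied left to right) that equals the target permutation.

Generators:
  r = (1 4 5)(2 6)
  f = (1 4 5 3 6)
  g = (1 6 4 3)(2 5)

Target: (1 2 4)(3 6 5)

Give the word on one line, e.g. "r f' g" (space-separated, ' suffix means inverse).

  after g': (1 3 4 6)(2 5)
  after r: (1 3 5 6 4 2)
  after f: (1 6 5)(2 4)
  after r': (1 2)(4 6)
  after f: (1 2 4)(3 6 5)

g' r f r' f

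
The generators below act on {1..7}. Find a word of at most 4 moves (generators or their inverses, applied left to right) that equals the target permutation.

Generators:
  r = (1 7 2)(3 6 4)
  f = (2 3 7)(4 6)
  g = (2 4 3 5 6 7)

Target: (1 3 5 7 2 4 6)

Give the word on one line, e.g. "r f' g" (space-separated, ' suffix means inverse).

  after g: (2 4 3 5 6 7)
  after r': (1 2 6)(3 5)
  after f: (1 3 5 7 2 4 6)

g r' f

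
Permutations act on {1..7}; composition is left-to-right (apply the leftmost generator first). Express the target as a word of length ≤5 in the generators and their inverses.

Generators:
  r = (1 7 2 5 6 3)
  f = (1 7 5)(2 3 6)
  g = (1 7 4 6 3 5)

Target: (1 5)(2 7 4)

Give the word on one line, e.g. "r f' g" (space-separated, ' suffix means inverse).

f' g' r g'

  after f': (1 5 7)(2 6 3)
  after g': (1 3 2 4 7 5)
  after r: (2 4)(3 5 7 6)
  after g': (1 5)(2 7 4)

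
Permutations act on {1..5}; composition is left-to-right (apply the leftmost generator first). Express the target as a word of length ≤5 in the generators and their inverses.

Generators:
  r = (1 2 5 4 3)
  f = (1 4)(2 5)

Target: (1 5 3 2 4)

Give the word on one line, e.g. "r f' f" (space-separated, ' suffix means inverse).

f' r f r' r'

  after f': (1 4)(2 5)
  after r: (1 3)(2 4)
  after f: (1 3 4 5 2)
  after r': (1 4 2 3 5)
  after r': (1 5 3 2 4)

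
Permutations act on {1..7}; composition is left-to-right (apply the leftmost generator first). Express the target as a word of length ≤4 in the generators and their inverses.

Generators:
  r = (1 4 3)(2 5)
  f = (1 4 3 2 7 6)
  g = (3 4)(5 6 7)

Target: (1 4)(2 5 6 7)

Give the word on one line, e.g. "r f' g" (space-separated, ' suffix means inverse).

  after g: (3 4)(5 6 7)
  after r: (1 4)(2 5 6 7)

g r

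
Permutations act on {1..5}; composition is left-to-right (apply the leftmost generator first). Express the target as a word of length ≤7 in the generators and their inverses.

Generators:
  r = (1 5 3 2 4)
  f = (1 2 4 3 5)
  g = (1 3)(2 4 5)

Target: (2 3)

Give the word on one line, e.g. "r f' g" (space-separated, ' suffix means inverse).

g' g' r' g' f'

  after g': (1 3)(2 5 4)
  after g': (2 4 5)
  after r': (1 4)(3 5)
  after g': (1 2 5)(3 4)
  after f': (2 3)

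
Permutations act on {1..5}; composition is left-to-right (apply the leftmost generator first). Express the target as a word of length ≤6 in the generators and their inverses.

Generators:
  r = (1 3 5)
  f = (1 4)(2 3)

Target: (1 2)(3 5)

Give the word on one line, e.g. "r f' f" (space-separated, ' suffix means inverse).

  after f': (1 4)(2 3)
  after r': (1 4 5 3 2)
  after f: (2 4 5)
  after r: (1 3 5 2 4)
  after f': (1 2)(3 5)

f' r' f r f'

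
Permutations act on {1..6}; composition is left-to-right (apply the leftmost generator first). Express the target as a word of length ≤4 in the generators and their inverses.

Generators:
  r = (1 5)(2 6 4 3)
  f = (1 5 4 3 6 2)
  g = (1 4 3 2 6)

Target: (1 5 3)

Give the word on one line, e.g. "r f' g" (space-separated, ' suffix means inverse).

  after r': (1 5)(2 3 4 6)
  after g': (1 5 6 3)(2 4)
  after r': (2 6 4 3 5)
  after r': (1 5 3)

r' g' r' r'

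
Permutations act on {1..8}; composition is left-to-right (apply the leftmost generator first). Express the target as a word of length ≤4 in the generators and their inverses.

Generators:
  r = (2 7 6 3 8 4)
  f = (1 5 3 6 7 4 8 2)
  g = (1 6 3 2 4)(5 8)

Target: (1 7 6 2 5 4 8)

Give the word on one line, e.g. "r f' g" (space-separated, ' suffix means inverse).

g' f'

  after g': (1 4 2 3 6)(5 8)
  after f': (1 7 6 2 5 4 8)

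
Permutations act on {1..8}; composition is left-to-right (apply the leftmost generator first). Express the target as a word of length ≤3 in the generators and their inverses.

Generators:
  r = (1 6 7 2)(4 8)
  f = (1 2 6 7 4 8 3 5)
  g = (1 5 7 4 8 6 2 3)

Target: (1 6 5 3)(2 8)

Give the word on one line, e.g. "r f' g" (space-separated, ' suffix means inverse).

f g'

  after f: (1 2 6 7 4 8 3 5)
  after g': (1 6 5 3)(2 8)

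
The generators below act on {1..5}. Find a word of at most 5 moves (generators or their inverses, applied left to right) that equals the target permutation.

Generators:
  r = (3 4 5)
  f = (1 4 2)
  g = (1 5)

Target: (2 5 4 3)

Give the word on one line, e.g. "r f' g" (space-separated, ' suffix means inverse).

f' g r f

  after f': (1 2 4)
  after g: (1 2 4 5)
  after r: (1 2 5)(3 4)
  after f: (2 5 4 3)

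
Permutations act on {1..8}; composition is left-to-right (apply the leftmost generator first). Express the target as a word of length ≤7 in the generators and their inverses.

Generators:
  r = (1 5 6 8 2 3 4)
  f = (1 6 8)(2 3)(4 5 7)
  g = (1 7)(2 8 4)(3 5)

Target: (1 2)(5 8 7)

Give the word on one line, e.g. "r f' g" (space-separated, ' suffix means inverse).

g' f' r r g'

  after g': (1 7)(2 4 8)(3 5)
  after f': (1 5 2 7 8 3 4 6)
  after r: (1 6 5 3)(2 7)(4 8)
  after r: (1 8)(2 7 3 5 4)
  after g': (1 2)(5 8 7)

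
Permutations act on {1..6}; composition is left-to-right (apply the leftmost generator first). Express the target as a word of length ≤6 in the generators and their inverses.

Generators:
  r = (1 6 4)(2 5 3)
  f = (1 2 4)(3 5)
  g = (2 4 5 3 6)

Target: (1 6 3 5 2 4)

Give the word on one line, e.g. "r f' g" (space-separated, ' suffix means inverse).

  after g: (2 4 5 3 6)
  after r': (1 4 2 6 3)
  after f: (2 6 5 3)
  after r: (1 6 3 5 2 4)

g r' f r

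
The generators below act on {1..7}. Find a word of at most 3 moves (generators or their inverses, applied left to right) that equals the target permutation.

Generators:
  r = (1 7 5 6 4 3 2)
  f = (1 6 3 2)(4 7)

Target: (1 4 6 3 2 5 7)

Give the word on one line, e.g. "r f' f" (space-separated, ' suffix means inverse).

f' f' r'

  after f': (1 2 3 6)(4 7)
  after f': (1 3)(2 6)
  after r': (1 4 6 3 2 5 7)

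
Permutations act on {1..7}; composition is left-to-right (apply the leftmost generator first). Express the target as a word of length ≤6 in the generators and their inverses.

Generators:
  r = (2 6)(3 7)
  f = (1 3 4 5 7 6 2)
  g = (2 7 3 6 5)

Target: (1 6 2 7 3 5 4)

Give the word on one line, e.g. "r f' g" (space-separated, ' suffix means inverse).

  after g': (2 5 6 3 7)
  after g': (2 6 7 5 3)
  after r: (3 6)(5 7)
  after f': (1 2 6)(3 7 4)
  after f': (1 6 2 7 3 5 4)

g' g' r f' f'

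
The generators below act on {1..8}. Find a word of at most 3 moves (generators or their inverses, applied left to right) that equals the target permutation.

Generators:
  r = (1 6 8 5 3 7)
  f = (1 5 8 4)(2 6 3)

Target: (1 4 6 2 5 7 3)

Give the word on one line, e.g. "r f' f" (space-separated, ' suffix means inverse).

  after f': (1 4 8 5)(2 3 6)
  after r': (1 4 6 2 5 7 3)

f' r'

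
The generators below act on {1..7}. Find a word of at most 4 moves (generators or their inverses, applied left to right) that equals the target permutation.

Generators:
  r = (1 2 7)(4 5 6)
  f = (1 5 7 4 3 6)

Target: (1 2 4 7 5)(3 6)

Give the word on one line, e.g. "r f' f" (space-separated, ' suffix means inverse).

r f

  after r: (1 2 7)(4 5 6)
  after f: (1 2 4 7 5)(3 6)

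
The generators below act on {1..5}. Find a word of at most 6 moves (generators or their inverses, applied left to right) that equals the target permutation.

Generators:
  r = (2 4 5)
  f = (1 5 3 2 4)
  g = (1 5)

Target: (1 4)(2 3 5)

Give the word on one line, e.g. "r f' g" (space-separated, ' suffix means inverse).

g f' g r' g'

  after g: (1 5)
  after f': (2 3 5 4)
  after g: (1 5 4 2 3)
  after r': (1 4 5 2 3)
  after g': (1 4)(2 3 5)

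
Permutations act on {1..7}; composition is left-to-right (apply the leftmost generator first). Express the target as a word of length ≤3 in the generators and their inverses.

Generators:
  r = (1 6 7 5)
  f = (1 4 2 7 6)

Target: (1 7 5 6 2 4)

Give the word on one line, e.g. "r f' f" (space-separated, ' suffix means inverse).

  after r: (1 6 7 5)
  after f': (1 7 5 6 2 4)

r f'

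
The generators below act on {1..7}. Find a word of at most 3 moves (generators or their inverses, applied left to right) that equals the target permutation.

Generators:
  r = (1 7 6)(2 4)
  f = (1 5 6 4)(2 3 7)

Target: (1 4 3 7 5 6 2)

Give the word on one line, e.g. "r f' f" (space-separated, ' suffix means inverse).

r' f

  after r': (1 6 7)(2 4)
  after f: (1 4 3 7 5 6 2)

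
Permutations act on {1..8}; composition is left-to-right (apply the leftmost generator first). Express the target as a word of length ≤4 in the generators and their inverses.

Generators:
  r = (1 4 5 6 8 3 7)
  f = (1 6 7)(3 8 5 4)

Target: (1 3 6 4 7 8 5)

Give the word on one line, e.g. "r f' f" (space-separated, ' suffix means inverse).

  after r': (1 7 3 8 6 5 4)
  after r': (1 3 6 4 7 8 5)

r' r'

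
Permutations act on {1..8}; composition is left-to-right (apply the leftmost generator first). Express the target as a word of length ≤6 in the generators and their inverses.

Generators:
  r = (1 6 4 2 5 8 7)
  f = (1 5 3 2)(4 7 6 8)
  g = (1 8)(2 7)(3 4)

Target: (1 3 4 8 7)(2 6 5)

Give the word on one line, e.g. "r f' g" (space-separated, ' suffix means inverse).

  after g: (1 8)(2 7)(3 4)
  after r: (1 7 5 8 6 4 3 2)
  after g': (1 2 8 6 3 7 5)
  after f': (1 3 4 8 7)(2 6 5)

g r g' f'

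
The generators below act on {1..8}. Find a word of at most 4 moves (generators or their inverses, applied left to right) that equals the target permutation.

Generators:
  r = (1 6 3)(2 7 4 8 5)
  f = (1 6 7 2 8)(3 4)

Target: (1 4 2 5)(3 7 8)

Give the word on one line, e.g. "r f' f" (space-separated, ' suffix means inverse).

  after r': (1 3 6)(2 5 8 4 7)
  after f: (1 4 2 5)(3 7 8)

r' f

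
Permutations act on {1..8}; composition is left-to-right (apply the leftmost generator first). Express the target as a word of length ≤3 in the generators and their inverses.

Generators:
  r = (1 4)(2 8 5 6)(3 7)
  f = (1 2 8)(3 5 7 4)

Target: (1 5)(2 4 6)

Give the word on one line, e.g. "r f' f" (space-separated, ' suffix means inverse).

f f r

  after f: (1 2 8)(3 5 7 4)
  after f: (1 8 2)(3 7)(4 5)
  after r: (1 5)(2 4 6)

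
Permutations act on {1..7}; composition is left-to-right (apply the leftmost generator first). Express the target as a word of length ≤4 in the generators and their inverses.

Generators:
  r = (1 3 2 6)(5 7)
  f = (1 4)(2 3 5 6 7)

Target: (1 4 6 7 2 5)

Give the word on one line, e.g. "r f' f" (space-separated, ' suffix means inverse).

  after f': (1 4)(2 7 6 5 3)
  after r': (1 4 6 7 2 5)

f' r'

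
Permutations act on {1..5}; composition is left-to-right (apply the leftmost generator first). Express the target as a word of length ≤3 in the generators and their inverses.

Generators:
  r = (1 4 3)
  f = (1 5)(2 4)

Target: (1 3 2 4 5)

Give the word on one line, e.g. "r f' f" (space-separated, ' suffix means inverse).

  after r': (1 3 4)
  after f': (1 3 2 4 5)

r' f'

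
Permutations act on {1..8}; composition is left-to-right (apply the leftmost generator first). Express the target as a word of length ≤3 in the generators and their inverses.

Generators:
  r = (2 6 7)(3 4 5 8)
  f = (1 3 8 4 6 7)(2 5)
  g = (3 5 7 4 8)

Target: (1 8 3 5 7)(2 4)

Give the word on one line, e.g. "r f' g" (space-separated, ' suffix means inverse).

f r'

  after f: (1 3 8 4 6 7)(2 5)
  after r': (1 8 3 5 7)(2 4)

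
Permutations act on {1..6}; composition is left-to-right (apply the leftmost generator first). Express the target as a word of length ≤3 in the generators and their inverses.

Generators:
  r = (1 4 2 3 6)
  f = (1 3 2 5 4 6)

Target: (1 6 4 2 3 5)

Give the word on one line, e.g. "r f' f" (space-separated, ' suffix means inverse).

r' f r'

  after r': (1 6 3 2 4)
  after f: (2 6)(3 5 4)
  after r': (1 6 4 2 3 5)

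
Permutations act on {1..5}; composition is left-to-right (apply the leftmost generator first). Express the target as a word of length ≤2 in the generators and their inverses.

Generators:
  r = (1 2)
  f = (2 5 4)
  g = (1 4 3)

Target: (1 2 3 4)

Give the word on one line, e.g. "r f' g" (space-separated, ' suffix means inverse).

r' g'

  after r': (1 2)
  after g': (1 2 3 4)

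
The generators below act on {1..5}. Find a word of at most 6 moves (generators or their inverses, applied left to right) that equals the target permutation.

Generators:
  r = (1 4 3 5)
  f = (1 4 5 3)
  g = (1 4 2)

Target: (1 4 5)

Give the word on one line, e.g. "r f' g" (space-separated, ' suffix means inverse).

  after f: (1 4 5 3)
  after f: (1 5)(3 4)
  after f: (1 3 5 4)
  after r': (1 4 5)

f f f r'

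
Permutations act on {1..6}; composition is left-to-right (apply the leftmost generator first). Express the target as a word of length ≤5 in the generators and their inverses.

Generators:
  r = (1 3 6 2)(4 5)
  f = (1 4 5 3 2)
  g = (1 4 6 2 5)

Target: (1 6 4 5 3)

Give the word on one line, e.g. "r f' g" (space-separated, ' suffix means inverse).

  after r': (1 2 6 3)(4 5)
  after r': (1 6)(2 3)
  after f: (1 6 4 5 3)

r' r' f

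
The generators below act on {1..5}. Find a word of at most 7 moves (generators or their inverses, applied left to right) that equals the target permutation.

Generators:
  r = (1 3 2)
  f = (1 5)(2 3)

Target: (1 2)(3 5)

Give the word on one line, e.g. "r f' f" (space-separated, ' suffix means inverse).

  after r': (1 2 3)
  after r': (1 3 2)
  after f': (1 2 5)
  after r': (1 3)(2 5)
  after f: (1 2)(3 5)

r' r' f' r' f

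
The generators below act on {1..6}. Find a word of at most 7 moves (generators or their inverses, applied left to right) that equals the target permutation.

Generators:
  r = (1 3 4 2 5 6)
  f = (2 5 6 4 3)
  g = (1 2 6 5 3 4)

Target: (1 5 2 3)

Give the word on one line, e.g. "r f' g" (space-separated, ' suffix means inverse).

  after r: (1 3 4 2 5 6)
  after g': (1 5 2 6 4)
  after g': (1 6 3 5)
  after g': (1 2)(3 6 5 4)
  after r: (1 5 2 3)

r g' g' g' r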